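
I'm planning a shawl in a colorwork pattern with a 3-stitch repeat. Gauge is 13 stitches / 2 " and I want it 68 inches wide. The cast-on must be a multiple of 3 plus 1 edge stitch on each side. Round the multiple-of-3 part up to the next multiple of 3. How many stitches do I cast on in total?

Cast on 443 stitches.

13 / 2 = 6.5 sts per inch.
68 × 6.5 = 442.00 sts.
Less 2 edge sts → 440.00 for the repeat.
Next multiple of 3: 441.
Add back 2 edge sts → 443.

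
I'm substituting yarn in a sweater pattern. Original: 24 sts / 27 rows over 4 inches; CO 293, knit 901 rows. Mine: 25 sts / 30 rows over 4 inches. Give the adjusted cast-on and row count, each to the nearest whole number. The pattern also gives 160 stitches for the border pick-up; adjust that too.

Cast on 305 stitches; work 1001 rows; border pick-up 167 stitches.

Stitches: 293 × 25/24 = 305.21 → 305.
Rows: 901 × 30/27 = 1001.11 → 1001.
border pick-up: 160 × 25/24 = 166.67 → 167.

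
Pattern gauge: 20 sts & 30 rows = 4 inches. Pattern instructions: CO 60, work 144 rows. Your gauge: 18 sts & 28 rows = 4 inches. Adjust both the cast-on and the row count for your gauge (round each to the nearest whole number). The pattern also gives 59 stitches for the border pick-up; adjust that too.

Stitches: 60 × 18/20 = 54.00 → 54.
Rows: 144 × 28/30 = 134.40 → 134.
border pick-up: 59 × 18/20 = 53.10 → 53.

Cast on 54 stitches; work 134 rows; border pick-up 53 stitches.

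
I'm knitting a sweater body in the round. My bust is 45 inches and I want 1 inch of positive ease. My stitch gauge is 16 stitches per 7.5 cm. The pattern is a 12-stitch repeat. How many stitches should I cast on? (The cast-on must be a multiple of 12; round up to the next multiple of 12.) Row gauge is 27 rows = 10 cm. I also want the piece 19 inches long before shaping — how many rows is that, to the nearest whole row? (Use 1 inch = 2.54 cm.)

Finished = 45 + 1 = 46 inches.
46 inches × 2.54 = 116.84 cm.
16/7.5 = 2.133 sts per cm; 116.84 × 2.133 = 249.26 sts.
Next multiple of 12 → 252.
19 inches = 48.26 cm; × 2.7 = 130.30 → 130 rows.

Cast on 252 stitches; work 130 rows.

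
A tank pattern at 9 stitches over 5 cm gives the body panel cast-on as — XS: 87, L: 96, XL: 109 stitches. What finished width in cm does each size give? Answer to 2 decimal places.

XS 48.33 cm; L 53.33 cm; XL 60.56 cm.

9/5 = 1.8 sts per cm.
XS: 87 / 1.8 = 48.333 → 48.33 cm.
L: 96 / 1.8 = 53.333 → 53.33 cm.
XL: 109 / 1.8 = 60.556 → 60.56 cm.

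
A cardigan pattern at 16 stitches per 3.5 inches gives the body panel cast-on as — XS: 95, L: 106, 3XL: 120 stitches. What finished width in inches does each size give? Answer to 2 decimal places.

16/3.5 = 4.571 sts per in.
XS: 95 / 4.571 = 20.781 → 20.78 in.
L: 106 / 4.571 = 23.188 → 23.19 in.
3XL: 120 / 4.571 = 26.250 → 26.25 in.

XS 20.78 inches; L 23.19 inches; 3XL 26.25 inches.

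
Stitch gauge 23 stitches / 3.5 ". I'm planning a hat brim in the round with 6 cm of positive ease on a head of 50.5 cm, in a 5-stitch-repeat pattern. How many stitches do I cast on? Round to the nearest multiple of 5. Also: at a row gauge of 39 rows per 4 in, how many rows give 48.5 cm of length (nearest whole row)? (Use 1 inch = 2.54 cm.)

Cast on 145 stitches; work 186 rows.

Finished = 50.5 + 6 = 56.5 cm.
56.5 cm × 1/2.54 = 22.24 inches.
23/3.5 = 6.571 sts per in; 22.24 × 6.571 = 146.18 sts.
Nearest multiple of 5 → 145.
48.5 cm = 19.09 inches; × 9.75 = 186.17 → 186 rows.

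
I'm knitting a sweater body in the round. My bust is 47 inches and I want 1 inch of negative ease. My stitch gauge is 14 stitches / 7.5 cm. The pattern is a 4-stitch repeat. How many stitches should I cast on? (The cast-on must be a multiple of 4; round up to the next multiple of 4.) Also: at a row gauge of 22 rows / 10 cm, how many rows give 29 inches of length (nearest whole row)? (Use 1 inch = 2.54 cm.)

Finished = 47 − 1 = 46 inches.
46 inches × 2.54 = 116.84 cm.
14/7.5 = 1.867 sts per cm; 116.84 × 1.867 = 218.10 sts.
Next multiple of 4 → 220.
29 inches = 73.66 cm; × 2.2 = 162.05 → 162 rows.

Cast on 220 stitches; work 162 rows.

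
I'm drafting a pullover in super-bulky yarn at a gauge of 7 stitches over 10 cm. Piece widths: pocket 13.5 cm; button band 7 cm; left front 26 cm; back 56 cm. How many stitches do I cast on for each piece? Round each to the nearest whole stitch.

Rate = 7/10 = 0.7 sts per cm.
pocket: 13.5 × 0.7 = 9.45 → 9.
button band: 7 × 0.7 = 4.90 → 5.
left front: 26 × 0.7 = 18.20 → 18.
back: 56 × 0.7 = 39.20 → 39.

pocket 9; button band 5; left front 18; back 39.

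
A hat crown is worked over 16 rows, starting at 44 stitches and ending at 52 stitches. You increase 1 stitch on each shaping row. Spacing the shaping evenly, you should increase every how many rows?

Increase every 2nd row.

Stitches to add: |52 − 44| = 8.
Shaping rows needed: 8 / 1 = 8.
16 rows / 8 = every 2 rows.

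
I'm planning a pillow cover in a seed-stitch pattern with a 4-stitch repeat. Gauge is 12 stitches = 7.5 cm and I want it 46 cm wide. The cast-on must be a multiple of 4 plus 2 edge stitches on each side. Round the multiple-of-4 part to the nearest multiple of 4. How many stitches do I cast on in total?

Cast on 72 stitches.

12 / 7.5 = 1.6 sts per cm.
46 × 1.6 = 73.60 sts.
Less 4 edge sts → 69.60 for the repeat.
Nearest multiple of 4: 68.
Add back 4 edge sts → 72.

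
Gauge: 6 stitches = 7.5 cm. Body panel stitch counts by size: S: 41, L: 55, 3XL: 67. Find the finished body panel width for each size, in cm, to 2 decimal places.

S 51.25 cm; L 68.75 cm; 3XL 83.75 cm.

6/7.5 = 0.8 sts per cm.
S: 41 / 0.8 = 51.250 → 51.25 cm.
L: 55 / 0.8 = 68.750 → 68.75 cm.
3XL: 67 / 0.8 = 83.750 → 83.75 cm.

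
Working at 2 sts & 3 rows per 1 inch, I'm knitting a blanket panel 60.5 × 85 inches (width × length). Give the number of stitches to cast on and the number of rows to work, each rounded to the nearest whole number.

Cast on 121 stitches and work 255 rows.

Stitch gauge = 2/1 = 2 sts/in; 60.5 × 2 = 121.00 → 121 sts.
Row gauge = 3/1 = 3 rows/in; 85 × 3 = 255.00 → 255 rows.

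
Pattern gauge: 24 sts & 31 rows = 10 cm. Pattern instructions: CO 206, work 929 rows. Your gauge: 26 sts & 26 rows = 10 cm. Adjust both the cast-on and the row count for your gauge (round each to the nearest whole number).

Cast on 223 stitches; work 779 rows.

Stitches: 206 × 26/24 = 223.17 → 223.
Rows: 929 × 26/31 = 779.16 → 779.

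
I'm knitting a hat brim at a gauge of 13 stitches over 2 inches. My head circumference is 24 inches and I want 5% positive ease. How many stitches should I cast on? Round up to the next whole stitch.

Finished = 24 × 1.05 = 25.20 in.
13 / 2 = 6.5 sts per inch.
25.20 × 6.5 = 163.80 sts.
→ 164 sts.

CO 164 sts.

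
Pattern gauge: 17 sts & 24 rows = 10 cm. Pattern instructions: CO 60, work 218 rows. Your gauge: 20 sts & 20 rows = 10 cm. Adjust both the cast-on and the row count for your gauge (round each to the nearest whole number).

Stitches: 60 × 20/17 = 70.59 → 71.
Rows: 218 × 20/24 = 181.67 → 182.

Cast on 71 stitches; work 182 rows.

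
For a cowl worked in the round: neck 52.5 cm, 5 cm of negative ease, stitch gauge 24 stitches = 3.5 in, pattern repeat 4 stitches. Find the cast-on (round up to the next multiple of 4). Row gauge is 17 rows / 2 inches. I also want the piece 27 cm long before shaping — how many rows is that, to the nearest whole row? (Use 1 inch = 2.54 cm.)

Finished = 52.5 − 5 = 47.5 cm.
47.5 cm × 1/2.54 = 18.70 inches.
24/3.5 = 6.857 sts per in; 18.70 × 6.857 = 128.23 sts.
Next multiple of 4 → 132.
27 cm = 10.63 inches; × 8.5 = 90.35 → 90 rows.

Cast on 132 stitches; work 90 rows.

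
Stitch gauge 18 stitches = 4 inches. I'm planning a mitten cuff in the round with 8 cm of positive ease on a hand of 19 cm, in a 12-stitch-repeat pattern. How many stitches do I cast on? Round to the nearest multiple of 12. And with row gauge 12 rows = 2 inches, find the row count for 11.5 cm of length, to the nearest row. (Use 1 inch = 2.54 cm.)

Finished = 19 + 8 = 27 cm.
27 cm × 1/2.54 = 10.63 inches.
18/4 = 4.5 sts per in; 10.63 × 4.5 = 47.83 sts.
Nearest multiple of 12 → 48.
11.5 cm = 4.53 inches; × 6 = 27.17 → 27 rows.

Cast on 48 stitches; work 27 rows.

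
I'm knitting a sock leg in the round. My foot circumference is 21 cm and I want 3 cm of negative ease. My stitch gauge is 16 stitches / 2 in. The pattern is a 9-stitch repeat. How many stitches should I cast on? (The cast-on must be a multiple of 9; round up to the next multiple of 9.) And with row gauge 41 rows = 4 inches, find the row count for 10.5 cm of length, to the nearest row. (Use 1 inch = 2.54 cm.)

Cast on 63 stitches; work 42 rows.

Finished = 21 − 3 = 18 cm.
18 cm × 1/2.54 = 7.09 inches.
16/2 = 8 sts per in; 7.09 × 8 = 56.69 sts.
Next multiple of 9 → 63.
10.5 cm = 4.13 inches; × 10.25 = 42.37 → 42 rows.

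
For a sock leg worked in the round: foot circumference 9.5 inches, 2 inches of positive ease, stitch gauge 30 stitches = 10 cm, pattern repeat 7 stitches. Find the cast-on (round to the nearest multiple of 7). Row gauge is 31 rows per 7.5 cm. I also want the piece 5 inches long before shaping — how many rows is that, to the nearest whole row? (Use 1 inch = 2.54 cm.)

Cast on 91 stitches; work 52 rows.

Finished = 9.5 + 2 = 11.5 inches.
11.5 inches × 2.54 = 29.21 cm.
30/10 = 3 sts per cm; 29.21 × 3 = 87.63 sts.
Nearest multiple of 7 → 91.
5 inches = 12.70 cm; × 4.133 = 52.49 → 52 rows.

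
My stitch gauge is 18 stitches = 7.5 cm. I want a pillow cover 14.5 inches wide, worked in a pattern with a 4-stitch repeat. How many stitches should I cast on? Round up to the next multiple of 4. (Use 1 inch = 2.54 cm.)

14.5 in = 14.5 × 2.54 = 36.83 cm.
18 / 7.5 = 2.4 sts/cm.
36.83 × 2.4 = 88.39 sts.
→ 92.

92 stitches.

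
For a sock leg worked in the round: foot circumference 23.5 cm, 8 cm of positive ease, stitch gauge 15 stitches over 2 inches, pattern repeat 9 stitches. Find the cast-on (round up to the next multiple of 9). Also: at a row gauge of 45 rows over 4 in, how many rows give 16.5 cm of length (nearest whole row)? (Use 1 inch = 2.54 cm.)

Cast on 99 stitches; work 73 rows.

Finished = 23.5 + 8 = 31.5 cm.
31.5 cm × 1/2.54 = 12.40 inches.
15/2 = 7.5 sts per in; 12.40 × 7.5 = 93.01 sts.
Next multiple of 9 → 99.
16.5 cm = 6.50 inches; × 11.25 = 73.08 → 73 rows.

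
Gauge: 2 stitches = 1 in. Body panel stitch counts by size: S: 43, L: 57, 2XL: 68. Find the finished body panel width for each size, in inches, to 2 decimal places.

S 21.50 inches; L 28.50 inches; 2XL 34.00 inches.

2/1 = 2 sts per in.
S: 43 / 2 = 21.500 → 21.50 in.
L: 57 / 2 = 28.500 → 28.50 in.
2XL: 68 / 2 = 34.000 → 34.00 in.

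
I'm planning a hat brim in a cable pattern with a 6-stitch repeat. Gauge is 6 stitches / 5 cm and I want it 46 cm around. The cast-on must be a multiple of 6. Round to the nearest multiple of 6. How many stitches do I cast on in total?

Cast on 54 stitches.

6 / 5 = 1.2 sts per cm.
46 × 1.2 = 55.20 sts.
Nearest multiple of 6: 54.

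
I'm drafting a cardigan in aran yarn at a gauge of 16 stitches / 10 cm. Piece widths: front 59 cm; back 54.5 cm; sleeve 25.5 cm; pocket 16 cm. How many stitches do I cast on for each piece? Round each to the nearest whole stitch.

Rate = 16/10 = 1.6 sts per cm.
front: 59 × 1.6 = 94.40 → 94.
back: 54.5 × 1.6 = 87.20 → 87.
sleeve: 25.5 × 1.6 = 40.80 → 41.
pocket: 16 × 1.6 = 25.60 → 26.

front 94; back 87; sleeve 41; pocket 26.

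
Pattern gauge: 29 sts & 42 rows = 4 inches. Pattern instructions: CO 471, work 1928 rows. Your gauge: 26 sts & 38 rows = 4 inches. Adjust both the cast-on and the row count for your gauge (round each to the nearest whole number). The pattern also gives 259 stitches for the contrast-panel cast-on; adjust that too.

Cast on 422 stitches; work 1744 rows; contrast-panel cast-on 232 stitches.

Stitches: 471 × 26/29 = 422.28 → 422.
Rows: 1928 × 38/42 = 1744.38 → 1744.
contrast-panel cast-on: 259 × 26/29 = 232.21 → 232.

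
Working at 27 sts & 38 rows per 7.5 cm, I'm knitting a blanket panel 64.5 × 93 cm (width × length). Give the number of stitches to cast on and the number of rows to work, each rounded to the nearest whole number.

Cast on 232 stitches and work 471 rows.

Stitch gauge = 27/7.5 = 3.6 sts/cm; 64.5 × 3.6 = 232.20 → 232 sts.
Row gauge = 38/7.5 = 5.067 rows/cm; 93 × 5.067 = 471.20 → 471 rows.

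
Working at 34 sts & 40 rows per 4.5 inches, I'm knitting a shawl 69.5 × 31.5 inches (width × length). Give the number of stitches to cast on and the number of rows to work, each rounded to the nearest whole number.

Cast on 525 stitches and work 280 rows.

Stitch gauge = 34/4.5 = 7.556 sts/in; 69.5 × 7.556 = 525.11 → 525 sts.
Row gauge = 40/4.5 = 8.889 rows/in; 31.5 × 8.889 = 280.00 → 280 rows.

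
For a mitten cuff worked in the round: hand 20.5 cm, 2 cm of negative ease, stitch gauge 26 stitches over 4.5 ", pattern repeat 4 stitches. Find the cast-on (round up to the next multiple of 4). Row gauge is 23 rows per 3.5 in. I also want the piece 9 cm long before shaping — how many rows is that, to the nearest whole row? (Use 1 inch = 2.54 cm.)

Cast on 44 stitches; work 23 rows.

Finished = 20.5 − 2 = 18.5 cm.
18.5 cm × 1/2.54 = 7.28 inches.
26/4.5 = 5.778 sts per in; 7.28 × 5.778 = 42.08 sts.
Next multiple of 4 → 44.
9 cm = 3.54 inches; × 6.571 = 23.28 → 23 rows.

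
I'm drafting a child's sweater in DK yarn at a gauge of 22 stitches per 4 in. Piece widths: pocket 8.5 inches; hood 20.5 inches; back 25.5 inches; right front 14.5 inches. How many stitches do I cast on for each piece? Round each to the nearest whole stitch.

pocket 47; hood 113; back 140; right front 80.

Rate = 22/4 = 5.5 sts per in.
pocket: 8.5 × 5.5 = 46.75 → 47.
hood: 20.5 × 5.5 = 112.75 → 113.
back: 25.5 × 5.5 = 140.25 → 140.
right front: 14.5 × 5.5 = 79.75 → 80.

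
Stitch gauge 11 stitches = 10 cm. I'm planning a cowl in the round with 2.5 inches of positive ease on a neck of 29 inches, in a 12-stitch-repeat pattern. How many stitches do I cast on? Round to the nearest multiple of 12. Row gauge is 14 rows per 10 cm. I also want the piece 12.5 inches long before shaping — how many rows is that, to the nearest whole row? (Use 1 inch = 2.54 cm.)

Finished = 29 + 2.5 = 31.5 inches.
31.5 inches × 2.54 = 80.01 cm.
11/10 = 1.1 sts per cm; 80.01 × 1.1 = 88.01 sts.
Nearest multiple of 12 → 84.
12.5 inches = 31.75 cm; × 1.4 = 44.45 → 44 rows.

Cast on 84 stitches; work 44 rows.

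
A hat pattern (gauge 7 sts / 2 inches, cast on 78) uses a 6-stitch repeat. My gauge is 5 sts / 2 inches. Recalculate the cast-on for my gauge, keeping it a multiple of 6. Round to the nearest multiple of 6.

78 × 5 / 7 = 55.71.
Nearest multiple of 6: 54.

Cast on 54 stitches.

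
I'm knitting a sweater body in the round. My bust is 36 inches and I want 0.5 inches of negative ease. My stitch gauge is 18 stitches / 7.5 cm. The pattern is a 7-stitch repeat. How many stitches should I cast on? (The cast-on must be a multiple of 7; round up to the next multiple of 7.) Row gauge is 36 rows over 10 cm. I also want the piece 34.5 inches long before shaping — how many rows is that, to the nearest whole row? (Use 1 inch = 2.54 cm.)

Finished = 36 − 0.5 = 35.5 inches.
35.5 inches × 2.54 = 90.17 cm.
18/7.5 = 2.4 sts per cm; 90.17 × 2.4 = 216.41 sts.
Next multiple of 7 → 217.
34.5 inches = 87.63 cm; × 3.6 = 315.47 → 315 rows.

Cast on 217 stitches; work 315 rows.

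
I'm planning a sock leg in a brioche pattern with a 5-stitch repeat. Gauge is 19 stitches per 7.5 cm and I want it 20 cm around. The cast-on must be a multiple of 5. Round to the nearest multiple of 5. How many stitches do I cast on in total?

19 / 7.5 = 2.533 sts per cm.
20 × 2.533 = 50.67 sts.
Nearest multiple of 5: 50.

CO 50 sts.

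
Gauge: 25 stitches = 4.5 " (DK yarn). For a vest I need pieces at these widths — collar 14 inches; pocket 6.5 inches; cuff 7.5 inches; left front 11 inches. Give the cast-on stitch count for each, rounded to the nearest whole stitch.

collar 78; pocket 36; cuff 42; left front 61.

Rate = 25/4.5 = 5.556 sts per in.
collar: 14 × 5.556 = 77.78 → 78.
pocket: 6.5 × 5.556 = 36.11 → 36.
cuff: 7.5 × 5.556 = 41.67 → 42.
left front: 11 × 5.556 = 61.11 → 61.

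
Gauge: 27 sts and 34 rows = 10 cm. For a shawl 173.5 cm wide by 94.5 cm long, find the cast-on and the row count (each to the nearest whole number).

Cast on 468 stitches and work 321 rows.

Stitch gauge = 27/10 = 2.7 sts/cm; 173.5 × 2.7 = 468.45 → 468 sts.
Row gauge = 34/10 = 3.4 rows/cm; 94.5 × 3.4 = 321.30 → 321 rows.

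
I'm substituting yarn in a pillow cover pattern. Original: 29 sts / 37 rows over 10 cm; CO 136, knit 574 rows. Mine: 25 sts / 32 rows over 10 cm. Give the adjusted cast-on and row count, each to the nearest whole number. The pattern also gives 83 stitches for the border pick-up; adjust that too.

Cast on 117 stitches; work 496 rows; border pick-up 72 stitches.

Stitches: 136 × 25/29 = 117.24 → 117.
Rows: 574 × 32/37 = 496.43 → 496.
border pick-up: 83 × 25/29 = 71.55 → 72.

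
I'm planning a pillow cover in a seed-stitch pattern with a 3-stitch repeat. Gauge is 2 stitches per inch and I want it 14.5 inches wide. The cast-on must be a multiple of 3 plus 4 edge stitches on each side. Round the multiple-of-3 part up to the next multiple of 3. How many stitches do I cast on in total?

CO 29 sts.

2 / 1 = 2 sts per inch.
14.5 × 2 = 29.00 sts.
Less 8 edge sts → 21.00 for the repeat.
Next multiple of 3: 21.
Add back 8 edge sts → 29.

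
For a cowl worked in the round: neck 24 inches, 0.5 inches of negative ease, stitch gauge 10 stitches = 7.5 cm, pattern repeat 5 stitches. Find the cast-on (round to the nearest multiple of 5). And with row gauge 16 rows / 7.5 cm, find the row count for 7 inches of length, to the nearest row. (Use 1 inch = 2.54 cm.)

Cast on 80 stitches; work 38 rows.

Finished = 24 − 0.5 = 23.5 inches.
23.5 inches × 2.54 = 59.69 cm.
10/7.5 = 1.333 sts per cm; 59.69 × 1.333 = 79.59 sts.
Nearest multiple of 5 → 80.
7 inches = 17.78 cm; × 2.133 = 37.93 → 38 rows.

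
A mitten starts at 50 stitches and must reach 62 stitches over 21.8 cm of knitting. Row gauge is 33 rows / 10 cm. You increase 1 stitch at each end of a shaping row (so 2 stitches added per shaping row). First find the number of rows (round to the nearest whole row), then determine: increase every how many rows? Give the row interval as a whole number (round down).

Rows = 21.8 × 3.3 = 71.9 → 72 rows.
Stitches to add: 12 → 6 shaping rows (at 2 st each).
72 / 6 = 12.00 → every 12 rows.

Increase every 12th row.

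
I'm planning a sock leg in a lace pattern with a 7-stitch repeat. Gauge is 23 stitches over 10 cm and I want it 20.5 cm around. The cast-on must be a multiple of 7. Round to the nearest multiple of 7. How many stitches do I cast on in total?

Cast on 49 stitches.

23 / 10 = 2.3 sts per cm.
20.5 × 2.3 = 47.15 sts.
Nearest multiple of 7: 49.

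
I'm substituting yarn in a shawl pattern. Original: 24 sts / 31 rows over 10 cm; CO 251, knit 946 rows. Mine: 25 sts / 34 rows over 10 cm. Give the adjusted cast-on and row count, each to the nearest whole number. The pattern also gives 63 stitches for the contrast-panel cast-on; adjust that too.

Cast on 261 stitches; work 1038 rows; contrast-panel cast-on 66 stitches.

Stitches: 251 × 25/24 = 261.46 → 261.
Rows: 946 × 34/31 = 1037.55 → 1038.
contrast-panel cast-on: 63 × 25/24 = 65.62 → 66.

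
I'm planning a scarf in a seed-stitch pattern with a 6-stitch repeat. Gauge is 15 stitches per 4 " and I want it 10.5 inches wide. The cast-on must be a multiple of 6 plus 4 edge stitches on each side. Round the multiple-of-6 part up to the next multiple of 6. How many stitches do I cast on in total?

44 stitches.

15 / 4 = 3.75 sts per inch.
10.5 × 3.75 = 39.38 sts.
Less 8 edge sts → 31.38 for the repeat.
Next multiple of 6: 36.
Add back 8 edge sts → 44.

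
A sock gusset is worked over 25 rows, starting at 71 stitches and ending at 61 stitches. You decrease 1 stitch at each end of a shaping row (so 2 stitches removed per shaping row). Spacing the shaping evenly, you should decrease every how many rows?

Decrease every 5th row.

Stitches to remove: |61 − 71| = 10.
Shaping rows needed: 10 / 2 = 5.
25 rows / 5 = every 5 rows.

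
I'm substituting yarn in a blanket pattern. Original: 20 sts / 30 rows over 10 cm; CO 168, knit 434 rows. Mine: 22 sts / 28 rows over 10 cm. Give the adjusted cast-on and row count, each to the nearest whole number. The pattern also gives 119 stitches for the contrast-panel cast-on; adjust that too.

Cast on 185 stitches; work 405 rows; contrast-panel cast-on 131 stitches.

Stitches: 168 × 22/20 = 184.80 → 185.
Rows: 434 × 28/30 = 405.07 → 405.
contrast-panel cast-on: 119 × 22/20 = 130.90 → 131.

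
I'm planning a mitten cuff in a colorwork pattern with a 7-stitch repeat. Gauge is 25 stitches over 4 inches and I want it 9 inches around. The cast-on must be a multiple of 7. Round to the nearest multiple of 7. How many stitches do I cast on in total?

CO 56 sts.

25 / 4 = 6.25 sts per inch.
9 × 6.25 = 56.25 sts.
Nearest multiple of 7: 56.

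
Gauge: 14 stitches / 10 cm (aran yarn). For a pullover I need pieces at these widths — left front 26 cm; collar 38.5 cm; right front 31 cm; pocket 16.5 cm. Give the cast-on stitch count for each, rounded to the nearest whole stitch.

left front 36; collar 54; right front 43; pocket 23.

Rate = 14/10 = 1.4 sts per cm.
left front: 26 × 1.4 = 36.40 → 36.
collar: 38.5 × 1.4 = 53.90 → 54.
right front: 31 × 1.4 = 43.40 → 43.
pocket: 16.5 × 1.4 = 23.10 → 23.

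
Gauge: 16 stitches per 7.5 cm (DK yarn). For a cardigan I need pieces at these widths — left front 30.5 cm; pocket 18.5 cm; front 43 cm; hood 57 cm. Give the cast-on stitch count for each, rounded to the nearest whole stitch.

left front 65; pocket 39; front 92; hood 122.

Rate = 16/7.5 = 2.133 sts per cm.
left front: 30.5 × 2.133 = 65.07 → 65.
pocket: 18.5 × 2.133 = 39.47 → 39.
front: 43 × 2.133 = 91.73 → 92.
hood: 57 × 2.133 = 121.60 → 122.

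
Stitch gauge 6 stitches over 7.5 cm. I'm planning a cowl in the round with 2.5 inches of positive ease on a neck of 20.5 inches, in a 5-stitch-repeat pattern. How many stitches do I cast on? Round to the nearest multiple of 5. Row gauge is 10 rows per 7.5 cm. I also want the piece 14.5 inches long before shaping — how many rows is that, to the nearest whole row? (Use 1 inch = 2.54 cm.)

Cast on 45 stitches; work 49 rows.

Finished = 20.5 + 2.5 = 23 inches.
23 inches × 2.54 = 58.42 cm.
6/7.5 = 0.8 sts per cm; 58.42 × 0.8 = 46.74 sts.
Nearest multiple of 5 → 45.
14.5 inches = 36.83 cm; × 1.333 = 49.11 → 49 rows.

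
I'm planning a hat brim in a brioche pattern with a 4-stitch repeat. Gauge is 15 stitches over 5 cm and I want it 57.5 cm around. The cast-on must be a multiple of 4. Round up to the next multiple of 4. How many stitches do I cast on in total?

15 / 5 = 3 sts per cm.
57.5 × 3 = 172.50 sts.
Next multiple of 4: 176.

176 stitches.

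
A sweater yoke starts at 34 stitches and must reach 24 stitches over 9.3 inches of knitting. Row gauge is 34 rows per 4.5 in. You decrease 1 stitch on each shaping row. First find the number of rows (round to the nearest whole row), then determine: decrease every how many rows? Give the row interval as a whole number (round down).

Rows = 9.3 × 7.556 = 70.3 → 70 rows.
Stitches to remove: 10 → 10 shaping rows (at 1 st each).
70 / 10 = 7.00 → every 7 rows.

Decrease every 7th row.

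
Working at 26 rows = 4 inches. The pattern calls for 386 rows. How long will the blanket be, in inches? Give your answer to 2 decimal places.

26 rows / 4 inch = 6.5 rows per inch.
386 / 6.5 = 59.385 inches.

59.38 inches.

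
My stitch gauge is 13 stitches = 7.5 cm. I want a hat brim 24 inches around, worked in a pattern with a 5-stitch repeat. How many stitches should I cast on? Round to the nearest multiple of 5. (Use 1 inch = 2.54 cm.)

CO 105 sts.

24 in = 24 × 2.54 = 60.96 cm.
13 / 7.5 = 1.733 sts/cm.
60.96 × 1.733 = 105.66 sts.
→ 105.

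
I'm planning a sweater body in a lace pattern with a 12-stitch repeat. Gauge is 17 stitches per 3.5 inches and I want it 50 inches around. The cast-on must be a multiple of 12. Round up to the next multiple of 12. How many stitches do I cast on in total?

Cast on 252 stitches.

17 / 3.5 = 4.857 sts per inch.
50 × 4.857 = 242.86 sts.
Next multiple of 12: 252.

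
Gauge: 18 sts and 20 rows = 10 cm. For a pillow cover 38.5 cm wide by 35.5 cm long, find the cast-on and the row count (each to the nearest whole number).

Stitch gauge = 18/10 = 1.8 sts/cm; 38.5 × 1.8 = 69.30 → 69 sts.
Row gauge = 20/10 = 2 rows/cm; 35.5 × 2 = 71.00 → 71 rows.

Cast on 69 stitches and work 71 rows.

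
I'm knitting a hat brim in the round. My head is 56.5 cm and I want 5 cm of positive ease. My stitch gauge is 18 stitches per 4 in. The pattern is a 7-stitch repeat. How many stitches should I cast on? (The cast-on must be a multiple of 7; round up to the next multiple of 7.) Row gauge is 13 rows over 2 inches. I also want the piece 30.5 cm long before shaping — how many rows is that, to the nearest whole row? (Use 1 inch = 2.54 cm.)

Finished = 56.5 + 5 = 61.5 cm.
61.5 cm × 1/2.54 = 24.21 inches.
18/4 = 4.5 sts per in; 24.21 × 4.5 = 108.96 sts.
Next multiple of 7 → 112.
30.5 cm = 12.01 inches; × 6.5 = 78.05 → 78 rows.

Cast on 112 stitches; work 78 rows.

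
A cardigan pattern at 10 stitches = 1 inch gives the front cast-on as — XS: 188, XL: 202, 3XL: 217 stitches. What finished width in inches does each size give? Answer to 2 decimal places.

XS 18.80 inches; XL 20.20 inches; 3XL 21.70 inches.

10/1 = 10 sts per in.
XS: 188 / 10 = 18.800 → 18.80 in.
XL: 202 / 10 = 20.200 → 20.20 in.
3XL: 217 / 10 = 21.700 → 21.70 in.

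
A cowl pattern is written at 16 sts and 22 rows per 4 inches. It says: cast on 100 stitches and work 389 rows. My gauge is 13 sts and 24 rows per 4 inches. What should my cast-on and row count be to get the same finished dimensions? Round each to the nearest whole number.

Cast on 81 stitches; work 424 rows.

Stitches: 100 × 13/16 = 81.25 → 81.
Rows: 389 × 24/22 = 424.36 → 424.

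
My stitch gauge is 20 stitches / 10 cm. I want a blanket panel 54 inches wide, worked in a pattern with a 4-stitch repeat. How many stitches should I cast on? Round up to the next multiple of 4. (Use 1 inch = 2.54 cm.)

276 stitches.

54 in = 54 × 2.54 = 137.16 cm.
20 / 10 = 2 sts/cm.
137.16 × 2 = 274.32 sts.
→ 276.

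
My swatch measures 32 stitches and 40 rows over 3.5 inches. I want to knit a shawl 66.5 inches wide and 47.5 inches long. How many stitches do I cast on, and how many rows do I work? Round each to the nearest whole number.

Stitch gauge = 32/3.5 = 9.143 sts/in; 66.5 × 9.143 = 608.00 → 608 sts.
Row gauge = 40/3.5 = 11.429 rows/in; 47.5 × 11.429 = 542.86 → 543 rows.

Cast on 608 stitches and work 543 rows.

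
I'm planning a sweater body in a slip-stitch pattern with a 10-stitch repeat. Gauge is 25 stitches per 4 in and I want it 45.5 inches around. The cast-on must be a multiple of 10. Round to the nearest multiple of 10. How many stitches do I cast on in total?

25 / 4 = 6.25 sts per inch.
45.5 × 6.25 = 284.38 sts.
Nearest multiple of 10: 280.

CO 280 sts.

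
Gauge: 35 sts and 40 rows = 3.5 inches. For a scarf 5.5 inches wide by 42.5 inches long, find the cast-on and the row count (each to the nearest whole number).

Stitch gauge = 35/3.5 = 10 sts/in; 5.5 × 10 = 55.00 → 55 sts.
Row gauge = 40/3.5 = 11.429 rows/in; 42.5 × 11.429 = 485.71 → 486 rows.

Cast on 55 stitches and work 486 rows.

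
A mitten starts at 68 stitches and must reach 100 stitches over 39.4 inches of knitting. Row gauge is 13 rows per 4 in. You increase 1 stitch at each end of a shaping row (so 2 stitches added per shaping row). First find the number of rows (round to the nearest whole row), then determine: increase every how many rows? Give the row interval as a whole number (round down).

Increase every 8th row.

Rows = 39.4 × 3.25 = 128.0 → 128 rows.
Stitches to add: 32 → 16 shaping rows (at 2 st each).
128 / 16 = 8.00 → every 8 rows.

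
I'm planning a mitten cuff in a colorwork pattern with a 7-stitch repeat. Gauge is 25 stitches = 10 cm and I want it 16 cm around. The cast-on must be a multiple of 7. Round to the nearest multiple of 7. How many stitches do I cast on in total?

Cast on 42 stitches.

25 / 10 = 2.5 sts per cm.
16 × 2.5 = 40.00 sts.
Nearest multiple of 7: 42.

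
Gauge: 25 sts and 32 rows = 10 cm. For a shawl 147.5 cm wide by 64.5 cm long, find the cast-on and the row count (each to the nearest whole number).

Stitch gauge = 25/10 = 2.5 sts/cm; 147.5 × 2.5 = 368.75 → 369 sts.
Row gauge = 32/10 = 3.2 rows/cm; 64.5 × 3.2 = 206.40 → 206 rows.

Cast on 369 stitches and work 206 rows.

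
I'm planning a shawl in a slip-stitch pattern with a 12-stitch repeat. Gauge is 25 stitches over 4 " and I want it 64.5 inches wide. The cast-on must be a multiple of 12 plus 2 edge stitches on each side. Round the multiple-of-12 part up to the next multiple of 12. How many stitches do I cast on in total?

25 / 4 = 6.25 sts per inch.
64.5 × 6.25 = 403.12 sts.
Less 4 edge sts → 399.12 for the repeat.
Next multiple of 12: 408.
Add back 4 edge sts → 412.

412 stitches.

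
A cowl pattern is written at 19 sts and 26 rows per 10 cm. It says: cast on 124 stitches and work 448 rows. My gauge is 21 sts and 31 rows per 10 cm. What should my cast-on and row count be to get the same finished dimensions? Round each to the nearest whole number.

Stitches: 124 × 21/19 = 137.05 → 137.
Rows: 448 × 31/26 = 534.15 → 534.

Cast on 137 stitches; work 534 rows.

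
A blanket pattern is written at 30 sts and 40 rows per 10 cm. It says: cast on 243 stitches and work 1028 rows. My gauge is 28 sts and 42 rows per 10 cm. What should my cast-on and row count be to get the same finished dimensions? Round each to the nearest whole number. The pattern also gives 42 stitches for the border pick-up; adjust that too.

Cast on 227 stitches; work 1079 rows; border pick-up 39 stitches.

Stitches: 243 × 28/30 = 226.80 → 227.
Rows: 1028 × 42/40 = 1079.40 → 1079.
border pick-up: 42 × 28/30 = 39.20 → 39.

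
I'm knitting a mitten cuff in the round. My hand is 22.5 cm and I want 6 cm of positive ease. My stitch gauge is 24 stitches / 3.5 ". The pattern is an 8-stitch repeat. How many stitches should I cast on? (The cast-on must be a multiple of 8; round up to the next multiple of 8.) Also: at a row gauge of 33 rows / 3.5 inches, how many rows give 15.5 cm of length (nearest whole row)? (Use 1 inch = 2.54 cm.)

Finished = 22.5 + 6 = 28.5 cm.
28.5 cm × 1/2.54 = 11.22 inches.
24/3.5 = 6.857 sts per in; 11.22 × 6.857 = 76.94 sts.
Next multiple of 8 → 80.
15.5 cm = 6.10 inches; × 9.429 = 57.54 → 58 rows.

Cast on 80 stitches; work 58 rows.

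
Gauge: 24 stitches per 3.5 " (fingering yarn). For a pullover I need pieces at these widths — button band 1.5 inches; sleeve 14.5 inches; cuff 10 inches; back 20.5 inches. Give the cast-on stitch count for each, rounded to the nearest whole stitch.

button band 10; sleeve 99; cuff 69; back 141.

Rate = 24/3.5 = 6.857 sts per in.
button band: 1.5 × 6.857 = 10.29 → 10.
sleeve: 14.5 × 6.857 = 99.43 → 99.
cuff: 10 × 6.857 = 68.57 → 69.
back: 20.5 × 6.857 = 140.57 → 141.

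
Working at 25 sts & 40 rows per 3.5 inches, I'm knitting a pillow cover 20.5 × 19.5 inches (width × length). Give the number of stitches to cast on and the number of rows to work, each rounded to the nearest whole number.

Stitch gauge = 25/3.5 = 7.143 sts/in; 20.5 × 7.143 = 146.43 → 146 sts.
Row gauge = 40/3.5 = 11.429 rows/in; 19.5 × 11.429 = 222.86 → 223 rows.

Cast on 146 stitches and work 223 rows.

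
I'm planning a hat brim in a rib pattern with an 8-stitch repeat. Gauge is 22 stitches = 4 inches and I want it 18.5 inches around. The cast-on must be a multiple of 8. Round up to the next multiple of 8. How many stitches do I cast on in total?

CO 104 sts.

22 / 4 = 5.5 sts per inch.
18.5 × 5.5 = 101.75 sts.
Next multiple of 8: 104.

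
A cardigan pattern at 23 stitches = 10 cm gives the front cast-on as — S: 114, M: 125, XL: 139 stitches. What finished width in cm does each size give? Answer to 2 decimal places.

23/10 = 2.3 sts per cm.
S: 114 / 2.3 = 49.565 → 49.57 cm.
M: 125 / 2.3 = 54.348 → 54.35 cm.
XL: 139 / 2.3 = 60.435 → 60.43 cm.

S 49.57 cm; M 54.35 cm; XL 60.43 cm.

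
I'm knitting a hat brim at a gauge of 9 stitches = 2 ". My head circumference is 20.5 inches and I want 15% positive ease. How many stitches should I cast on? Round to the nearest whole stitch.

Finished = 20.5 × 1.15 = 23.57 in.
9 / 2 = 4.5 sts per inch.
23.57 × 4.5 = 106.09 sts.
→ 106 sts.

Cast on 106 stitches.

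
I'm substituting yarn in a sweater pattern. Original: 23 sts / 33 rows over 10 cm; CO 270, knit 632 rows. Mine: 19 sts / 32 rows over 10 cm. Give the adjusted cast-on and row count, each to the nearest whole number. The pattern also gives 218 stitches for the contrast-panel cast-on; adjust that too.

Cast on 223 stitches; work 613 rows; contrast-panel cast-on 180 stitches.

Stitches: 270 × 19/23 = 223.04 → 223.
Rows: 632 × 32/33 = 612.85 → 613.
contrast-panel cast-on: 218 × 19/23 = 180.09 → 180.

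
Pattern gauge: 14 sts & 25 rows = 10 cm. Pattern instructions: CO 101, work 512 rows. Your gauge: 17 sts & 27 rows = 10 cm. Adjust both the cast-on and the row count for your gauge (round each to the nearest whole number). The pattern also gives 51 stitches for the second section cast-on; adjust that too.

Stitches: 101 × 17/14 = 122.64 → 123.
Rows: 512 × 27/25 = 552.96 → 553.
second section cast-on: 51 × 17/14 = 61.93 → 62.

Cast on 123 stitches; work 553 rows; second section cast-on 62 stitches.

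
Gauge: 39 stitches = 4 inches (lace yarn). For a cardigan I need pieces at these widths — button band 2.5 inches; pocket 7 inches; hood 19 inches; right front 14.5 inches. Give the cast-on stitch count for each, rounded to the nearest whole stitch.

Rate = 39/4 = 9.75 sts per in.
button band: 2.5 × 9.75 = 24.38 → 24.
pocket: 7 × 9.75 = 68.25 → 68.
hood: 19 × 9.75 = 185.25 → 185.
right front: 14.5 × 9.75 = 141.38 → 141.

button band 24; pocket 68; hood 185; right front 141.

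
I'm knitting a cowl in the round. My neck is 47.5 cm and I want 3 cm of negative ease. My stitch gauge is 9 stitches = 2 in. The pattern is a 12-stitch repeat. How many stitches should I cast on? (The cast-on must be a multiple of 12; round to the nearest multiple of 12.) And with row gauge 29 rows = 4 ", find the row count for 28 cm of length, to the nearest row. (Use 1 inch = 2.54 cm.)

Finished = 47.5 − 3 = 44.5 cm.
44.5 cm × 1/2.54 = 17.52 inches.
9/2 = 4.5 sts per in; 17.52 × 4.5 = 78.84 sts.
Nearest multiple of 12 → 84.
28 cm = 11.02 inches; × 7.25 = 79.92 → 80 rows.

Cast on 84 stitches; work 80 rows.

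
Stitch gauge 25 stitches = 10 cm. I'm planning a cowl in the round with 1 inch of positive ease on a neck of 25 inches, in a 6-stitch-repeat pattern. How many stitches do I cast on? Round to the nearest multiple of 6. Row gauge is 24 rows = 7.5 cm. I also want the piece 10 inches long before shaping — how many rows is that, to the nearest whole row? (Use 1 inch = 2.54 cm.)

Finished = 25 + 1 = 26 inches.
26 inches × 2.54 = 66.04 cm.
25/10 = 2.5 sts per cm; 66.04 × 2.5 = 165.10 sts.
Nearest multiple of 6 → 168.
10 inches = 25.40 cm; × 3.2 = 81.28 → 81 rows.

Cast on 168 stitches; work 81 rows.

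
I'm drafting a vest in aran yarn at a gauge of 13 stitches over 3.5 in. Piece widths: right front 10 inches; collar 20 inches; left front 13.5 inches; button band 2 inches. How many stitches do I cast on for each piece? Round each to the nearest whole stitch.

right front 37; collar 74; left front 50; button band 7.

Rate = 13/3.5 = 3.714 sts per in.
right front: 10 × 3.714 = 37.14 → 37.
collar: 20 × 3.714 = 74.29 → 74.
left front: 13.5 × 3.714 = 50.14 → 50.
button band: 2 × 3.714 = 7.43 → 7.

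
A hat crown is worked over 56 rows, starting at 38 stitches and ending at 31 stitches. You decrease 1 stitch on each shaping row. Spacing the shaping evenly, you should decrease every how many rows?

Stitches to remove: |31 − 38| = 7.
Shaping rows needed: 7 / 1 = 7.
56 rows / 7 = every 8 rows.

Decrease every 8th row.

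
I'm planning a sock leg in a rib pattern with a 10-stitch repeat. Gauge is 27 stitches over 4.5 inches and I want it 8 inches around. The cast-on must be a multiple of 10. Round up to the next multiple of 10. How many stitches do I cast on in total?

50 stitches.

27 / 4.5 = 6 sts per inch.
8 × 6 = 48.00 sts.
Next multiple of 10: 50.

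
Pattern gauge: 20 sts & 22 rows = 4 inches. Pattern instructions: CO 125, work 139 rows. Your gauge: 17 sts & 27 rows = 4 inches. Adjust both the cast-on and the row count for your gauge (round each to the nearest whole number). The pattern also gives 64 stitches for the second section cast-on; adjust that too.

Stitches: 125 × 17/20 = 106.25 → 106.
Rows: 139 × 27/22 = 170.59 → 171.
second section cast-on: 64 × 17/20 = 54.40 → 54.

Cast on 106 stitches; work 171 rows; second section cast-on 54 stitches.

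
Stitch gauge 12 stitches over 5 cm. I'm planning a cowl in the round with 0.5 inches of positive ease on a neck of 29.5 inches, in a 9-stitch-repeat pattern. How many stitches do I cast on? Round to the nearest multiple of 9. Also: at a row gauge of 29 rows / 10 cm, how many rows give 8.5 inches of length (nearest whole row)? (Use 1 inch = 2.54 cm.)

Cast on 180 stitches; work 63 rows.

Finished = 29.5 + 0.5 = 30 inches.
30 inches × 2.54 = 76.20 cm.
12/5 = 2.4 sts per cm; 76.20 × 2.4 = 182.88 sts.
Nearest multiple of 9 → 180.
8.5 inches = 21.59 cm; × 2.9 = 62.61 → 63 rows.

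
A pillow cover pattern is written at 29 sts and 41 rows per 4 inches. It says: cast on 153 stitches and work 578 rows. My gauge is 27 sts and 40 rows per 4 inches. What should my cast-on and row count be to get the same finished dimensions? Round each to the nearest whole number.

Stitches: 153 × 27/29 = 142.45 → 142.
Rows: 578 × 40/41 = 563.90 → 564.

Cast on 142 stitches; work 564 rows.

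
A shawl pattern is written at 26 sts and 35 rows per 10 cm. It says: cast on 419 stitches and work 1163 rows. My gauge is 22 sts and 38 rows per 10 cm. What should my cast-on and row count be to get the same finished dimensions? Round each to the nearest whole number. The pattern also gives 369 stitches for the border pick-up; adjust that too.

Stitches: 419 × 22/26 = 354.54 → 355.
Rows: 1163 × 38/35 = 1262.69 → 1263.
border pick-up: 369 × 22/26 = 312.23 → 312.

Cast on 355 stitches; work 1263 rows; border pick-up 312 stitches.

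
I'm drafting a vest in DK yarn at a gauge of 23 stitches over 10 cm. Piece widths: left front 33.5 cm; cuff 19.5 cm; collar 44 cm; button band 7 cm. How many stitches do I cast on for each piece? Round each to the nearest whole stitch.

left front 77; cuff 45; collar 101; button band 16.

Rate = 23/10 = 2.3 sts per cm.
left front: 33.5 × 2.3 = 77.05 → 77.
cuff: 19.5 × 2.3 = 44.85 → 45.
collar: 44 × 2.3 = 101.20 → 101.
button band: 7 × 2.3 = 16.10 → 16.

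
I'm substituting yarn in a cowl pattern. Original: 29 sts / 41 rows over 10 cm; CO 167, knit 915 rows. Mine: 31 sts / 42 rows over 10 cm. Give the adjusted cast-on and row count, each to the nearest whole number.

Cast on 179 stitches; work 937 rows.

Stitches: 167 × 31/29 = 178.52 → 179.
Rows: 915 × 42/41 = 937.32 → 937.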